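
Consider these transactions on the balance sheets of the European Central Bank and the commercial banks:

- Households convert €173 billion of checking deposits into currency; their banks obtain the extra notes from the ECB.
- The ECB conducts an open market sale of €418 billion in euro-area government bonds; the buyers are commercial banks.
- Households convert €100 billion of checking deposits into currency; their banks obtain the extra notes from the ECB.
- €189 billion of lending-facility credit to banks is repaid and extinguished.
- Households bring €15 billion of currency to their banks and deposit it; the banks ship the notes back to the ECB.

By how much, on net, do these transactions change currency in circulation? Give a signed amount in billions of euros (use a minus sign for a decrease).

+€258 billion

Currency withdrawal €173 billion: notes leave the central bank → +€173B.
OMO sale (to banks) €418 billion: no currency enters or leaves circulation → 0.
Currency withdrawal €100 billion: notes leave the central bank → +€100B.
Discount-window repayment €189 billion: no currency enters or leaves circulation → 0.
Currency deposit €15 billion: notes return to the central bank → −€15B.
Net: 173 + 0 + 100 + 0 − 15 = +€258 billion.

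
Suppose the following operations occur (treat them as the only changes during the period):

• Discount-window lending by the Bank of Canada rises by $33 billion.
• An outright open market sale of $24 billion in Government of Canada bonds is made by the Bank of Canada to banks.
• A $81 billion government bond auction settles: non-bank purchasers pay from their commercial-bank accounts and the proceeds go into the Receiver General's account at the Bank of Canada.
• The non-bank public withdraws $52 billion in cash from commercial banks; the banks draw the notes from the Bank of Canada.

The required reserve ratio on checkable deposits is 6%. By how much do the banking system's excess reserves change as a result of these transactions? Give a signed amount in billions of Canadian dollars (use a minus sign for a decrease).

Discount-window loan $33 billion: reserves +$33B, deposits 0.
OMO sale (to banks) $24 billion: reserves −$24B, deposits 0.
Government account inflow $81 billion: reserves −$81B, deposits −$81B.
Currency withdrawal $52 billion: reserves −$52B, deposits −$52B.
Totals: Δreserves = −$124B, Δdeposits = −$133B.
Δrequired reserves = 6% × −$133B = −$7.98B.
Δexcess reserves = Δreserves − Δrequired = −$124B − (−$7.98B) = -$116.02 billion.

-$116.02 billion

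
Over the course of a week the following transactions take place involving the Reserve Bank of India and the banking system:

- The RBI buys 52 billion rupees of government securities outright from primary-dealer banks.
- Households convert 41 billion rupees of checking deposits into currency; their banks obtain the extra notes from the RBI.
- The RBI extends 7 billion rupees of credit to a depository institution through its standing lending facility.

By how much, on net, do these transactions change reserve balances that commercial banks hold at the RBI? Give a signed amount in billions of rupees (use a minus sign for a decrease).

OMO purchase (from banks) 52 billion rupees: the RBI pays by crediting reserve accounts → +52B.
Currency withdrawal 41 billion rupees: banks swap reserves for currency → −41B.
Discount-window loan 7 billion rupees: the loan is credited to the bank's reserve account → +7B.
Net: 52 − 41 + 7 = +18 billion.

+18 billion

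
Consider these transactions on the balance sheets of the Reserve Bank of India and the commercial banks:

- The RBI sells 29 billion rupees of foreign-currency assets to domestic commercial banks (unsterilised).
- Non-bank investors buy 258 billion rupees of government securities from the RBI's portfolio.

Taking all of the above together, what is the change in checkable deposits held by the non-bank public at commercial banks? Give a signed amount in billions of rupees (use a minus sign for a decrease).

FX sale 29 billion rupees: the counterparty is a bank, so public deposits are unchanged → 0.
Asset sale (to non-banks) 258 billion rupees: non-bank counterparties' bank balances fall → −258B.
Net: 0 − 258 = -258 billion.

-258 billion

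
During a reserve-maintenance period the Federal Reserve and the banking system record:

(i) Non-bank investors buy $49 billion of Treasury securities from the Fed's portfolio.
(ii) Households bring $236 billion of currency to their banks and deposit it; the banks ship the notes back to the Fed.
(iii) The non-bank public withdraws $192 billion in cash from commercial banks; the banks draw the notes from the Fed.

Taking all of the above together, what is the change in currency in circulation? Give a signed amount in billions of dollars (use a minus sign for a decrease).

-$44 billion

Fed balance sheet:
  Assets:      Securities −$49B
  Liabilities: Bank reserves −$5B, Currency in circulation −$44B
Commercial banking system:
  Assets:      Reserves at CB −$5B
  Liabilities: Checkable deposits −$5B
So the change in currency in circulation is -$44 billion.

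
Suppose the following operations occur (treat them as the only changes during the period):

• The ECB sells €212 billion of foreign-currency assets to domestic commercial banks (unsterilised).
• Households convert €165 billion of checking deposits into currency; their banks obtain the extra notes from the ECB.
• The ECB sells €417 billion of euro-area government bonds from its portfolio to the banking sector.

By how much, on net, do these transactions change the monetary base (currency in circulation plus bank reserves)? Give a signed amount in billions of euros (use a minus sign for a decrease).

-€629 billion

FX sale €212 billion: ECB balance sheet contracts → −€212B.
Currency withdrawal €165 billion: just a shift between currency and reserves — both are base money → 0.
OMO sale (to banks) €417 billion: ECB balance sheet contracts → −€417B.
Net: −212 + 0 − 417 = -€629 billion.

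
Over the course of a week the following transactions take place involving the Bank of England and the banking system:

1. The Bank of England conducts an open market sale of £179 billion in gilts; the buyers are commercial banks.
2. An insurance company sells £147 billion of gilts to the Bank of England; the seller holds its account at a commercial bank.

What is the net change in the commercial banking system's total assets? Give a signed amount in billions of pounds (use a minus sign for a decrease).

+£147 billion

Bank of England balance sheet:
  Assets:      Securities −£32B
  Liabilities: Bank reserves −£32B
Commercial banking system:
  Assets:      Reserves at CB −£32B, Securities +£179B
  Liabilities: Checkable deposits +£147B
Change in total bank assets = +£147 billion.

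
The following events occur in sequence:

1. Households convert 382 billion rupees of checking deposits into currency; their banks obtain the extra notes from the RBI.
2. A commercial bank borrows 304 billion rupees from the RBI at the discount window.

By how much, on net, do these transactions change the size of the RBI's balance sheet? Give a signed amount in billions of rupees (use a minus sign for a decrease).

+304 billion

RBI balance sheet:
  Assets:      Loans to banks +304B
  Liabilities: Bank reserves −78B, Currency in circulation +382B
Change in total RBI assets = +304 billion.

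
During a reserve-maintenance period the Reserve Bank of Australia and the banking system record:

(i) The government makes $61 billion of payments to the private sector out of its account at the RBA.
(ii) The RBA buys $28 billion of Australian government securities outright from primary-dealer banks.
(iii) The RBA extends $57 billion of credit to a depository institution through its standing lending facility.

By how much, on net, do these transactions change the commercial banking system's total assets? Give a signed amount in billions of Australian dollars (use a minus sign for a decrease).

+$118 billion

Government spending $61 billion: bank balance sheets expand → +$61B.
OMO purchase (from banks) $28 billion: just an asset swap on bank balance sheets → 0.
Discount-window loan $57 billion: bank balance sheets expand → +$57B.
Net: 61 + 0 + 57 = +$118 billion.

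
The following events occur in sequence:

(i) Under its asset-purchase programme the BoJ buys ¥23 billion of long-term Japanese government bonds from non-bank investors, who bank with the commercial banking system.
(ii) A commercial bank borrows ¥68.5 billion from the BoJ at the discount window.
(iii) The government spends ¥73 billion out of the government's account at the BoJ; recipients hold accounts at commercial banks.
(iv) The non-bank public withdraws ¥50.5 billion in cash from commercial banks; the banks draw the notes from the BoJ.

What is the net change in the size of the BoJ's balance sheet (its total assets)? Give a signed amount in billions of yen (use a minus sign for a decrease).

+¥91.5 billion

BoJ balance sheet:
  Assets:      Securities +¥23B, Loans to banks +¥68.5B
  Liabilities: Bank reserves +¥114B, Currency in circulation +¥50.5B, Government deposits −¥73B
Change in total BoJ assets = +¥91.5 billion.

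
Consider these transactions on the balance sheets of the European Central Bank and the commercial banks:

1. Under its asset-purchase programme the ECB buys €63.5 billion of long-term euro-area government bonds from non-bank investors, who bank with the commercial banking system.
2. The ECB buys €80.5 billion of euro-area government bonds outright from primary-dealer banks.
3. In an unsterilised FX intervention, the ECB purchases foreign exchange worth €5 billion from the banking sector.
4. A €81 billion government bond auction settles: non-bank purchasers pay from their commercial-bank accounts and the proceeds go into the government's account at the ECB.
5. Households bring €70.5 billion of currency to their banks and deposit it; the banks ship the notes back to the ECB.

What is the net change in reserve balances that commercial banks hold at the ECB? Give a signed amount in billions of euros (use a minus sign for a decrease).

+€138.5 billion

ECB balance sheet:
  Assets:      Securities +€144B, Foreign assets +€5B
  Liabilities: Bank reserves +€138.5B, Currency in circulation −€70.5B, Government deposits +€81B
So the change in reserve balances that commercial banks hold at the ECB is +€138.5 billion.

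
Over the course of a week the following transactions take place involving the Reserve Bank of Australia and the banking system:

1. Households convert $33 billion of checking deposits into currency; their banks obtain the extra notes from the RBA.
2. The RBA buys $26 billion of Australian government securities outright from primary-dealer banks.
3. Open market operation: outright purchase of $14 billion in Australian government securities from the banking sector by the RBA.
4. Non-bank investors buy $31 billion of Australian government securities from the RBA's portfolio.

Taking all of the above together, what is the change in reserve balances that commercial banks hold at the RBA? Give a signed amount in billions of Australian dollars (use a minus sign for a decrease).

-$24 billion

Currency withdrawal $33 billion: banks swap reserves for currency → −$33B.
OMO purchase (from banks) $26 billion: the RBA pays by crediting reserve accounts → +$26B.
OMO purchase (from banks) $14 billion: the RBA pays by crediting reserve accounts → +$14B.
Asset sale (to non-banks) $31 billion: the non-bank buyers' banks settle from reserves → −$31B.
Net: −33 + 26 + 14 − 31 = -$24 billion.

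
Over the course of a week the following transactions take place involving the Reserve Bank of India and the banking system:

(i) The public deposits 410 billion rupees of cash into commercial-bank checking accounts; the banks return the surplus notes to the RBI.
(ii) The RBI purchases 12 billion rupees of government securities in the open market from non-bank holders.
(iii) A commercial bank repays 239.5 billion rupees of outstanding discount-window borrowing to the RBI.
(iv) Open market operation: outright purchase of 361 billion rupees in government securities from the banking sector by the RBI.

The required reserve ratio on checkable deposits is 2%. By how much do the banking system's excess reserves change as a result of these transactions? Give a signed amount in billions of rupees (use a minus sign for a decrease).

Currency deposit 410 billion rupees: reserves +410B, deposits +410B.
Asset purchase (from non-banks) 12 billion rupees: reserves +12B, deposits +12B.
Discount-window repayment 239.5 billion rupees: reserves −239.5B, deposits 0.
OMO purchase (from banks) 361 billion rupees: reserves +361B, deposits 0.
Totals: Δreserves = +543.5B, Δdeposits = +422B.
Δrequired reserves = 2% × +422B = +8.44B.
Δexcess reserves = Δreserves − Δrequired = +543.5B − (+8.44B) = +535.06 billion.

+535.06 billion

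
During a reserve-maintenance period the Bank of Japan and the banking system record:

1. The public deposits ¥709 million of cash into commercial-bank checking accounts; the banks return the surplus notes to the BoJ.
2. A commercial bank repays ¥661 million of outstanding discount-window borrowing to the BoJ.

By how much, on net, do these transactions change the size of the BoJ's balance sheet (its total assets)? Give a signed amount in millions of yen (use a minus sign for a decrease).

BoJ balance sheet:
  Assets:      Loans to banks −¥661M
  Liabilities: Bank reserves +¥48M, Currency in circulation −¥709M
Change in total BoJ assets = -¥661 million.

-¥661 million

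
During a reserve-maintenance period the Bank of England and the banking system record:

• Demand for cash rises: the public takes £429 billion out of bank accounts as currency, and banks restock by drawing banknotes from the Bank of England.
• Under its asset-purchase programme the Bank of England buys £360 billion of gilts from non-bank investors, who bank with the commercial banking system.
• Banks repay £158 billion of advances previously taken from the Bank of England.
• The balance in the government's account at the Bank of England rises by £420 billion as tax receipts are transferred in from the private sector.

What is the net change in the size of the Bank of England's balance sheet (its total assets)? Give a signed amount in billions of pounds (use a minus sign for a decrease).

+£202 billion

Currency withdrawal £429 billion: only the composition of liabilities changes → 0.
Asset purchase (from non-banks) £360 billion: a Bank of England asset is acquired → +£360B.
Discount-window repayment £158 billion: a Bank of England asset is shed → −£158B.
Government account inflow £420 billion: only the composition of liabilities changes → 0.
Net: 0 + 360 − 158 + 0 = +£202 billion.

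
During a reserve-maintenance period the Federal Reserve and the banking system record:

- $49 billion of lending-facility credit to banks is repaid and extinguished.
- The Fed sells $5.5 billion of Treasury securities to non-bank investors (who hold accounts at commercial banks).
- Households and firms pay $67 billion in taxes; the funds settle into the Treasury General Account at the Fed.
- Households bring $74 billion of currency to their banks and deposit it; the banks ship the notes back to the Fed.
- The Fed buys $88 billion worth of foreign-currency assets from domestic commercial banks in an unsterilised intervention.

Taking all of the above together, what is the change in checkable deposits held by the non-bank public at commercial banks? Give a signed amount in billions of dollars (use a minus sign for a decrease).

Fed balance sheet:
  Assets:      Securities −$5.5B, Loans to banks −$49B, Foreign assets +$88B
  Liabilities: Bank reserves +$40.5B, Currency in circulation −$74B, Government deposits +$67B
Commercial banking system:
  Assets:      Reserves at CB +$40.5B, Foreign assets −$88B
  Liabilities: Checkable deposits +$1.5B, Borrowings from CB −$49B
So the change in checkable deposits held by the non-bank public at commercial banks is +$1.5 billion.

+$1.5 billion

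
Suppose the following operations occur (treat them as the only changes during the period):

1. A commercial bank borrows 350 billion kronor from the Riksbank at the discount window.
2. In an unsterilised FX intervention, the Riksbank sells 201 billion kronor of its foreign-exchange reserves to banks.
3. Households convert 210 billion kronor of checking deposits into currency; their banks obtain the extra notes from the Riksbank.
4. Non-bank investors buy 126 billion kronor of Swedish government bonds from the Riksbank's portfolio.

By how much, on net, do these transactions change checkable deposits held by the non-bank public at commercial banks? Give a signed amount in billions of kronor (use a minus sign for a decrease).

Discount-window loan 350 billion kronor: the counterparty is a bank, so public deposits are unchanged → 0.
FX sale 201 billion kronor: the counterparty is a bank, so public deposits are unchanged → 0.
Currency withdrawal 210 billion kronor: non-bank counterparties' bank balances fall → −210B.
Asset sale (to non-banks) 126 billion kronor: non-bank counterparties' bank balances fall → −126B.
Net: 0 + 0 − 210 − 126 = -336 billion.

-336 billion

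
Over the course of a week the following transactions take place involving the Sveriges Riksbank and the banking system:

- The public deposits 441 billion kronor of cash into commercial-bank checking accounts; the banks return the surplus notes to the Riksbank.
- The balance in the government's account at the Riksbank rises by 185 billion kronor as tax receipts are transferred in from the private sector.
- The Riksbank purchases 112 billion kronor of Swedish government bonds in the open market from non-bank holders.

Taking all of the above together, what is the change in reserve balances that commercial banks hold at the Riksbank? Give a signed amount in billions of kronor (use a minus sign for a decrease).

Currency deposit 441 billion kronor: returned notes are swapped for reserve credit → +441B.
Government account inflow 185 billion kronor: funds move from bank reserves into the government account → −185B.
Asset purchase (from non-banks) 112 billion kronor: the Riksbank pays by crediting reserve accounts → +112B.
Net: 441 − 185 + 112 = +368 billion.

+368 billion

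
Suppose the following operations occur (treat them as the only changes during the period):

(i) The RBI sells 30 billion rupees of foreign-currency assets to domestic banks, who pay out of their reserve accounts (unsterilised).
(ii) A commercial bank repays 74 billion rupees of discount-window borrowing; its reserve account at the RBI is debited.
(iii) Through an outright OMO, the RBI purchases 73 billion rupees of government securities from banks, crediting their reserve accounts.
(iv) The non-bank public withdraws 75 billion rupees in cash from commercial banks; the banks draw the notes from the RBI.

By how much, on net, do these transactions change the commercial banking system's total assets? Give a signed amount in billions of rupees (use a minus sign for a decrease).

-149 billion

RBI balance sheet:
  Assets:      Securities +73B, Loans to banks −74B, Foreign assets −30B
  Liabilities: Bank reserves −106B, Currency in circulation +75B
Commercial banking system:
  Assets:      Reserves at CB −106B, Securities −73B, Foreign assets +30B
  Liabilities: Checkable deposits −75B, Borrowings from CB −74B
Change in total bank assets = -149 billion.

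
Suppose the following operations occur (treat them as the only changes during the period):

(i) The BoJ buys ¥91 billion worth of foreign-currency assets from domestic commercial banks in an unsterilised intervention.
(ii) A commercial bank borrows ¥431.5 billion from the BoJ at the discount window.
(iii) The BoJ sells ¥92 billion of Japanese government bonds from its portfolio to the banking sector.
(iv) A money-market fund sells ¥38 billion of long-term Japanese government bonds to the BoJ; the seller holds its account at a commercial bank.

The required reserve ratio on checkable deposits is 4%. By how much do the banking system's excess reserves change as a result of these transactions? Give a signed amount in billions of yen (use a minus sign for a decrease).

+¥466.98 billion

FX purchase ¥91 billion: reserves +¥91B, deposits 0.
Discount-window loan ¥431.5 billion: reserves +¥431.5B, deposits 0.
OMO sale (to banks) ¥92 billion: reserves −¥92B, deposits 0.
Asset purchase (from non-banks) ¥38 billion: reserves +¥38B, deposits +¥38B.
Totals: Δreserves = +¥468.5B, Δdeposits = +¥38B.
Δrequired reserves = 4% × +¥38B = +¥1.52B.
Δexcess reserves = Δreserves − Δrequired = +¥468.5B − (+¥1.52B) = +¥466.98 billion.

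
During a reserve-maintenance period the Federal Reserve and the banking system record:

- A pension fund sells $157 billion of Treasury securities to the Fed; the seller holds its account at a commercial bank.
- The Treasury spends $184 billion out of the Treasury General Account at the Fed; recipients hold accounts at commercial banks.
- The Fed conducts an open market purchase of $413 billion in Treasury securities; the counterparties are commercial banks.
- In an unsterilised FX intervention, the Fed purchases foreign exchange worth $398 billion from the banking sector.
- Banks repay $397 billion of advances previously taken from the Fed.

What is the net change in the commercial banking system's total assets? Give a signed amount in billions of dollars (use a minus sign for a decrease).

Fed balance sheet:
  Assets:      Securities +$570B, Loans to banks −$397B, Foreign assets +$398B
  Liabilities: Bank reserves +$755B, Government deposits −$184B
Commercial banking system:
  Assets:      Reserves at CB +$755B, Securities −$413B, Foreign assets −$398B
  Liabilities: Checkable deposits +$341B, Borrowings from CB −$397B
Change in total bank assets = -$56 billion.

-$56 billion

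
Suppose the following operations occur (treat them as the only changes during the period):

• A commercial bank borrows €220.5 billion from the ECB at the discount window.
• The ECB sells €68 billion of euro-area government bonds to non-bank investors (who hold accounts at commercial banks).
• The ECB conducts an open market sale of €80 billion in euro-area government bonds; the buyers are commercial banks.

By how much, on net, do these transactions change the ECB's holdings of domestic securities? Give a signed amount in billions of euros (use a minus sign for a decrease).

ECB balance sheet:
  Assets:      Securities −€148B, Loans to banks +€220.5B
  Liabilities: Bank reserves +€72.5B
So the change in the ECB's holdings of domestic securities is -€148 billion.

-€148 billion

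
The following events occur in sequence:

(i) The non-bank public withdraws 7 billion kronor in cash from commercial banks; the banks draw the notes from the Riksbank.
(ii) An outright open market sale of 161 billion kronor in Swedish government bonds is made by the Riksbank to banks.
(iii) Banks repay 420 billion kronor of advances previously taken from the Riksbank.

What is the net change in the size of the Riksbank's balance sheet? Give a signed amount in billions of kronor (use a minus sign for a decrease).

Currency withdrawal 7 billion kronor: only the composition of liabilities changes → 0.
OMO sale (to banks) 161 billion kronor: a Riksbank asset is shed → −161B.
Discount-window repayment 420 billion kronor: a Riksbank asset is shed → −420B.
Net: 0 − 161 − 420 = -581 billion.

-581 billion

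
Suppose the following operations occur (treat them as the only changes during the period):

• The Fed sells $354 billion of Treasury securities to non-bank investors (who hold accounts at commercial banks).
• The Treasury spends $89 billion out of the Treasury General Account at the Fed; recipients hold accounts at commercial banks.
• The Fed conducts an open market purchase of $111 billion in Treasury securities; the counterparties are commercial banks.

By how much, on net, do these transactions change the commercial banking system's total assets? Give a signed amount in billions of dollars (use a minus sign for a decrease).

-$265 billion

Fed balance sheet:
  Assets:      Securities −$243B
  Liabilities: Bank reserves −$154B, Government deposits −$89B
Commercial banking system:
  Assets:      Reserves at CB −$154B, Securities −$111B
  Liabilities: Checkable deposits −$265B
Change in total bank assets = -$265 billion.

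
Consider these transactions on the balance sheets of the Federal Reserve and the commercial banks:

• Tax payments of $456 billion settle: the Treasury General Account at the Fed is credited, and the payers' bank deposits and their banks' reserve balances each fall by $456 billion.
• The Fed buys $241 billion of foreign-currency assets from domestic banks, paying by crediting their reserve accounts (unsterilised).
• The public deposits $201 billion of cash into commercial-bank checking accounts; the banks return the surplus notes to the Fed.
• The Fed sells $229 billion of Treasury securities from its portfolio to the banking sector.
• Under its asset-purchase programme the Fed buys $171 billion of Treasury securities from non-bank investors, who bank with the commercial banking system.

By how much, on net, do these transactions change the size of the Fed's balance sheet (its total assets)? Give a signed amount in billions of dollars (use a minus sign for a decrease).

+$183 billion

Fed balance sheet:
  Assets:      Securities −$58B, Foreign assets +$241B
  Liabilities: Bank reserves −$72B, Currency in circulation −$201B, Government deposits +$456B
Commercial banking system:
  Assets:      Reserves at CB −$72B, Securities +$229B, Foreign assets −$241B
  Liabilities: Checkable deposits −$84B
Change in total Fed assets = +$183 billion.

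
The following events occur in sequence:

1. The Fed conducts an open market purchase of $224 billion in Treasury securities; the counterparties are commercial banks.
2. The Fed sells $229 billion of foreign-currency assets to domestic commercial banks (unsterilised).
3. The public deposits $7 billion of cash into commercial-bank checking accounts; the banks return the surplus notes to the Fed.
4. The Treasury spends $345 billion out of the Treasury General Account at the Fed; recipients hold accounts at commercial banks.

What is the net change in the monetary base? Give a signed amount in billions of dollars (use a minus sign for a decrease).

OMO purchase (from banks) $224 billion: Fed balance sheet expands → +$224B.
FX sale $229 billion: Fed balance sheet contracts → −$229B.
Currency deposit $7 billion: just a shift between currency and reserves — both are base money → 0.
Government spending $345 billion: a non-base liability converts back to reserves → +$345B.
Net: 224 − 229 + 0 + 345 = +$340 billion.

+$340 billion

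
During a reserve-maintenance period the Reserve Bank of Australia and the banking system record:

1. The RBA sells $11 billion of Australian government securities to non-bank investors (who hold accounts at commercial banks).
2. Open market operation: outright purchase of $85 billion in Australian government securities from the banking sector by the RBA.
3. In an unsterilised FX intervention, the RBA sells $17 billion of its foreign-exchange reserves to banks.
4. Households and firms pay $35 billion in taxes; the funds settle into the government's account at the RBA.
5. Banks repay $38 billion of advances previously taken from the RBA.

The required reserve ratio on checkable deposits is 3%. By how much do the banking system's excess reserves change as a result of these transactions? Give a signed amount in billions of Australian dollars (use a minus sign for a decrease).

Asset sale (to non-banks) $11 billion: reserves −$11B, deposits −$11B.
OMO purchase (from banks) $85 billion: reserves +$85B, deposits 0.
FX sale $17 billion: reserves −$17B, deposits 0.
Government account inflow $35 billion: reserves −$35B, deposits −$35B.
Discount-window repayment $38 billion: reserves −$38B, deposits 0.
Totals: Δreserves = −$16B, Δdeposits = −$46B.
Δrequired reserves = 3% × −$46B = −$1.38B.
Δexcess reserves = Δreserves − Δrequired = −$16B − (−$1.38B) = -$14.62 billion.

-$14.62 billion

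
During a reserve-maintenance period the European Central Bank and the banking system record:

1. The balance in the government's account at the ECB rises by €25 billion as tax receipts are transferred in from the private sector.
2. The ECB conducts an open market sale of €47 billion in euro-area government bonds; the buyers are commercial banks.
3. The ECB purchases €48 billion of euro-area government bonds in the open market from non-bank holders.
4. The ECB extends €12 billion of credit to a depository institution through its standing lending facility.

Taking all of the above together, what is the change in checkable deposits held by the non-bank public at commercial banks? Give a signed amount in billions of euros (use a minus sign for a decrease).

+€23 billion

Government account inflow €25 billion: non-bank counterparties' bank balances fall → −€25B.
OMO sale (to banks) €47 billion: the counterparty is a bank, so public deposits are unchanged → 0.
Asset purchase (from non-banks) €48 billion: non-bank counterparties' bank balances rise → +€48B.
Discount-window loan €12 billion: the counterparty is a bank, so public deposits are unchanged → 0.
Net: −25 + 0 + 48 + 0 = +€23 billion.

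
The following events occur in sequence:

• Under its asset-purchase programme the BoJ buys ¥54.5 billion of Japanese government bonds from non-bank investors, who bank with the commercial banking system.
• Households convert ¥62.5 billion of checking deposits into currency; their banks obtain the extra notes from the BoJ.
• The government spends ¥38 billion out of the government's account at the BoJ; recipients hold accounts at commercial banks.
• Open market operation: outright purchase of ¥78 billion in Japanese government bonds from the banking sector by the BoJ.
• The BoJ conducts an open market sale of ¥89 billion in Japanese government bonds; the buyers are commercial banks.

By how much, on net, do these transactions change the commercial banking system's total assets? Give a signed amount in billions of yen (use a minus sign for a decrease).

+¥30 billion

BoJ balance sheet:
  Assets:      Securities +¥43.5B
  Liabilities: Bank reserves +¥19B, Currency in circulation +¥62.5B, Government deposits −¥38B
Commercial banking system:
  Assets:      Reserves at CB +¥19B, Securities +¥11B
  Liabilities: Checkable deposits +¥30B
Change in total bank assets = +¥30 billion.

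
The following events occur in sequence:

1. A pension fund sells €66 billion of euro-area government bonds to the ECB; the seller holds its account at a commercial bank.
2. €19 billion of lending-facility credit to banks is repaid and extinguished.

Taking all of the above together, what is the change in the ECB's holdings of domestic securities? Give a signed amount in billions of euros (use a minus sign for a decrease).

Asset purchase (from non-banks) €66 billion: securities added to the ECB's portfolio → +€66B.
Discount-window repayment €19 billion: the ECB's securities portfolio is untouched → 0.
Net: 66 + 0 = +€66 billion.

+€66 billion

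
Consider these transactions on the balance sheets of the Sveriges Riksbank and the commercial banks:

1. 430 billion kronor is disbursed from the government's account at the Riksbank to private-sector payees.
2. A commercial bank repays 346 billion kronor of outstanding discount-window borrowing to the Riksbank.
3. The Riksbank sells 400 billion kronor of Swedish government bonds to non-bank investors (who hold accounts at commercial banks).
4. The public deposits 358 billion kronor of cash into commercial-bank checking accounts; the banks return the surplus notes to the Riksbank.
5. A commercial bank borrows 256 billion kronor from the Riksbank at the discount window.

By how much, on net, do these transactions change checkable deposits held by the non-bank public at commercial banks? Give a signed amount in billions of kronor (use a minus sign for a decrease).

Government spending 430 billion kronor: non-bank counterparties' bank balances rise → +430B.
Discount-window repayment 346 billion kronor: the counterparty is a bank, so public deposits are unchanged → 0.
Asset sale (to non-banks) 400 billion kronor: non-bank counterparties' bank balances fall → −400B.
Currency deposit 358 billion kronor: non-bank counterparties' bank balances rise → +358B.
Discount-window loan 256 billion kronor: the counterparty is a bank, so public deposits are unchanged → 0.
Net: 430 + 0 − 400 + 358 + 0 = +388 billion.

+388 billion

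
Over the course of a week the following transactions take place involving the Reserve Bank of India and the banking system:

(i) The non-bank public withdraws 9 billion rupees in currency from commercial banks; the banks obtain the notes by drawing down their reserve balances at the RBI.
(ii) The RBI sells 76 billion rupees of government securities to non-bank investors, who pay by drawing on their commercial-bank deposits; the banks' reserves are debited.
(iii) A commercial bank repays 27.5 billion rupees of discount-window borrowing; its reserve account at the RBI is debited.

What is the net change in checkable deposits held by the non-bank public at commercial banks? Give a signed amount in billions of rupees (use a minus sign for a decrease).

RBI balance sheet:
  Assets:      Securities −76B, Loans to banks −27.5B
  Liabilities: Bank reserves −112.5B, Currency in circulation +9B
Commercial banking system:
  Assets:      Reserves at CB −112.5B
  Liabilities: Checkable deposits −85B, Borrowings from CB −27.5B
So the change in checkable deposits held by the non-bank public at commercial banks is -85 billion.

-85 billion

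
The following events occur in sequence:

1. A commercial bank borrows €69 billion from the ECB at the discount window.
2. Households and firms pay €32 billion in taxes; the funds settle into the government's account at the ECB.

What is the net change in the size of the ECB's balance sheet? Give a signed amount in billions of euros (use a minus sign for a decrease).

+€69 billion

Discount-window loan €69 billion: an ECB asset is acquired → +€69B.
Government account inflow €32 billion: only the composition of liabilities changes → 0.
Net: 69 + 0 = +€69 billion.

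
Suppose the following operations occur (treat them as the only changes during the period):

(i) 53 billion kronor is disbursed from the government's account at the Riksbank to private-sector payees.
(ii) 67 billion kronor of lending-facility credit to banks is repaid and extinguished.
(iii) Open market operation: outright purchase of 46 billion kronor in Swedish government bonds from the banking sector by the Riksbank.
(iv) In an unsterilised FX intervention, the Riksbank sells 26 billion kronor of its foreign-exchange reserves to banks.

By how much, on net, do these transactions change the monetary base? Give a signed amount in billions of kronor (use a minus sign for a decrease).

+6 billion

Government spending 53 billion kronor: a non-base liability converts back to reserves → +53B.
Discount-window repayment 67 billion kronor: Riksbank balance sheet contracts → −67B.
OMO purchase (from banks) 46 billion kronor: Riksbank balance sheet expands → +46B.
FX sale 26 billion kronor: Riksbank balance sheet contracts → −26B.
Net: 53 − 67 + 46 − 26 = +6 billion.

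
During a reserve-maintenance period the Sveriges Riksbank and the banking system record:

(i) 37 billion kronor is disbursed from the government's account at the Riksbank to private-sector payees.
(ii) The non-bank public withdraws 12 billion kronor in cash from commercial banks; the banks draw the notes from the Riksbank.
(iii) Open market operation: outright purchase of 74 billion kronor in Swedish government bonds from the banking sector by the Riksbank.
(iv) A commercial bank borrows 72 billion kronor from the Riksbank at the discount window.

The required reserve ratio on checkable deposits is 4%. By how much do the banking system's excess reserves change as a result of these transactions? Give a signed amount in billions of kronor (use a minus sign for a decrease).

+170 billion

Government spending 37 billion kronor: reserves +37B, deposits +37B.
Currency withdrawal 12 billion kronor: reserves −12B, deposits −12B.
OMO purchase (from banks) 74 billion kronor: reserves +74B, deposits 0.
Discount-window loan 72 billion kronor: reserves +72B, deposits 0.
Totals: Δreserves = +171B, Δdeposits = +25B.
Δrequired reserves = 4% × +25B = +1B.
Δexcess reserves = Δreserves − Δrequired = +171B − (+1B) = +170 billion.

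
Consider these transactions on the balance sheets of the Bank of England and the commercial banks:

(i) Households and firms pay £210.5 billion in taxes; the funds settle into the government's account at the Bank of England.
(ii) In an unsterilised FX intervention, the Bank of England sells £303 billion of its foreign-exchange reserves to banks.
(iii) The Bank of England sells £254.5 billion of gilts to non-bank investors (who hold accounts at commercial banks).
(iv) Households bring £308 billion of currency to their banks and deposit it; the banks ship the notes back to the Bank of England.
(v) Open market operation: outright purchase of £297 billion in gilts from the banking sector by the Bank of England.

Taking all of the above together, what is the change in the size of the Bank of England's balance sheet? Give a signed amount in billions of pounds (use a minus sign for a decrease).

-£260.5 billion

Government account inflow £210.5 billion: only the composition of liabilities changes → 0.
FX sale £303 billion: a Bank of England asset is shed → −£303B.
Asset sale (to non-banks) £254.5 billion: a Bank of England asset is shed → −£254.5B.
Currency deposit £308 billion: only the composition of liabilities changes → 0.
OMO purchase (from banks) £297 billion: a Bank of England asset is acquired → +£297B.
Net: 0 − 303 − 254.5 + 0 + 297 = -£260.5 billion.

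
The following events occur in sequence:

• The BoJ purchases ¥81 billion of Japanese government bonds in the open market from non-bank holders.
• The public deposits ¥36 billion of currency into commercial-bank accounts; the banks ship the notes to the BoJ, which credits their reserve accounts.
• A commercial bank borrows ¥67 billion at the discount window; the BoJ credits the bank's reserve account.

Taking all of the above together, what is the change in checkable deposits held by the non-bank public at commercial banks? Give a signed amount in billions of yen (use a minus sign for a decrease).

Asset purchase (from non-banks) ¥81 billion: non-bank counterparties' bank balances rise → +¥81B.
Currency deposit ¥36 billion: non-bank counterparties' bank balances rise → +¥36B.
Discount-window loan ¥67 billion: the counterparty is a bank, so public deposits are unchanged → 0.
Net: 81 + 36 + 0 = +¥117 billion.

+¥117 billion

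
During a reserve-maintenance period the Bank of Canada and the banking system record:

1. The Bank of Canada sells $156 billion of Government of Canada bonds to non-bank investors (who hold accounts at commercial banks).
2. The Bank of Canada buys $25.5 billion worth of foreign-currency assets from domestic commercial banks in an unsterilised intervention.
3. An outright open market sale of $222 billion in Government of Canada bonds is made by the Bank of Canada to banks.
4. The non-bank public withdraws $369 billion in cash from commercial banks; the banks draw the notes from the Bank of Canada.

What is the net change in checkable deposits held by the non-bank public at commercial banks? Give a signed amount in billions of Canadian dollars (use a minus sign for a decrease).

Bank of Canada balance sheet:
  Assets:      Securities −$378B, Foreign assets +$25.5B
  Liabilities: Bank reserves −$721.5B, Currency in circulation +$369B
Commercial banking system:
  Assets:      Reserves at CB −$721.5B, Securities +$222B, Foreign assets −$25.5B
  Liabilities: Checkable deposits −$525B
So the change in checkable deposits held by the non-bank public at commercial banks is -$525 billion.

-$525 billion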